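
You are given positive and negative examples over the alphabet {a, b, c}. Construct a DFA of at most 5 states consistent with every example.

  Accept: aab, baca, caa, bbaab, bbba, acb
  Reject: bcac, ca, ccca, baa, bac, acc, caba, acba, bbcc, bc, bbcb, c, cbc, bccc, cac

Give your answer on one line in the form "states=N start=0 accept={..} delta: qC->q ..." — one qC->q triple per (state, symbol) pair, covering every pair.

states=5 start=0 accept={1} delta: 0a->0 0b->1 0c->2 1a->2 1b->3 1c->0 2a->4 2b->1 2c->3 3a->1 3b->3 3c->1 4a->1 4b->0 4c->0

State merging on the prefix tree: take the shortest (then alphabetical) example prefix whose next move is undefined and point that move at state 0, else 1, else 2, ...; a target is out if some Accept/Reject pair would then sit in one state with the same input left (inseparable). If every existing state is out, open a new one.
a: 0a undefined. 0a->0: ok.
b: 0b undefined. 0b->0: no, aab/baa meet in 0. Open state 1: 0b->1.
c: 0c undefined. 0c->0: no, caa/ca meet in 0. 0c->1: no, aab/c meet in 1. Open state 2: 0c->2.
ba: 1a undefined. 1a->0: no, baca/ca meet in 2 with "a" left. 1a->1: no, aab/baa meet in 1. 1a->2: ok.
bb: 1b undefined. 1b->0: no, bbba/c meet in 2. 1b->1: no, bbba/c meet in 2. 1b->2: no, bbba/acba meet in 2 with "ba" left. Open state 3: 1b->3.
bc: 1c undefined. 1c->0: ok.
ca: 2a undefined. 2a->0: no, caa/ca meet in 0. 2a->1: no, aab/ca meet in 1. 2a->2: no, caa/bcac meet in 2. 2a->3: no, bbba/caba meet in 3 with "ba" left. Open state 4: 2a->4.
cb: 2b undefined. 2b->0: no, acb/acba meet in 0. 2b->1: ok.
cc: 2c undefined. 2c->0: no, baca/bac meet in 0. 2c->1: no, aab/bac meet in 1. 2c->2: no, baca/ca meet in 4. 2c->3: ok.
bba: 3a undefined. 3a->0: no, baca/bc meet in 0. 3a->1: ok.
bbb: 3b undefined. 3b->0: no, bbba/bc meet in 0. 3b->1: no, bbba/bcac meet in 2. 3b->2: no, bbba/ca meet in 4. 3b->3: ok.
bbc: 3c undefined. 3c->0: no, aab/bbcb meet in 1. 3c->1: ok.
caa: 4a undefined. 4a->0: no, caa/bbcc meet in 0. 4a->1: ok.
cab: 4b undefined. 4b->0: ok.
cac: 4c undefined. 4c->0: ok.
All examples now run through 5 states with every (state, symbol) defined. Accept strings end in {1}, Reject strings end in {0,2,3,4}; accept={1}.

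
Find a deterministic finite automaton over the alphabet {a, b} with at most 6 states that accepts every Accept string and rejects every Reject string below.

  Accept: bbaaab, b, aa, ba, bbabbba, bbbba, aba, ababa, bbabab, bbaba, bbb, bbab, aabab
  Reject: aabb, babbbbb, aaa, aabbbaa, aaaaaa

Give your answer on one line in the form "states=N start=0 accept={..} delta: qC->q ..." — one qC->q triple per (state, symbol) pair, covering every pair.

states=5 start=0 accept={0,1,2,3} delta: 0a->1 0b->0 1a->2 1b->3 2a->4 2b->3 3a->0 3b->4 4a->1 4b->1

Fold the examples into a partial DFA from state 0: repeatedly fix the first undefined (state, symbol) met by the shortest-then-alphabetical prefix, trying targets in increasing order and rejecting any under which an Accept and a Reject string meet in one state with the same remainder; add a state when all current targets are rejected. Accepting states are where Accept strings end.
a: 0a undefined. 0a->0: no, aa/aaa meet in 0. Open state 1: 0a->1.
b: 0b undefined. 0b->0: ok.
aa: 1a undefined. 1a->0: no, b/aabb meet in 0. 1a->1: no, aa/aaa meet in 1. Open state 2: 1a->2.
ab: 1b undefined. 1b->0: no, b/babbbbb meet in 0. 1b->1: no, ba/babbbbb meet in 1. 1b->2: no, aba/aaa meet in 2 with "a" left. Open state 3: 1b->3.
aaa: 2a undefined. 2a->0: no, bbaaab/aaa meet in 0. 2a->1: no, aa/aaaaaa meet in 2. 2a->2: no, aa/aaa meet in 2. 2a->3: no, bbab/aaa meet in 3. Open state 4: 2a->4.
aab: 2b undefined. 2b->0: no, b/aabb meet in 0. 2b->1: no, bbab/aabb meet in 3. 2b->2: no, aa/aabb meet in 2. 2b->3: ok.
aba: 3a undefined. 3a->0: ok.
aaaa: 4a undefined. 4a->0: no, aa/aaaaaa meet in 2. 4a->1: ok.
aabb: 3b undefined. 3b->0: no, b/aabb meet in 0. 3b->1: no, ba/aabb meet in 1. 3b->2: no, aa/aabb meet in 2. 3b->3: no, ba/aabbbaa meet in 1. 3b->4: ok.
aabbb: 4b undefined. 4b->0: no, bbaaab/babbbbb meet in 0. 4b->1: ok.
All examples now run through 5 states with every (state, symbol) defined. Accept strings end in {0,1,2,3}, Reject strings end in {4}; accept={0,1,2,3}.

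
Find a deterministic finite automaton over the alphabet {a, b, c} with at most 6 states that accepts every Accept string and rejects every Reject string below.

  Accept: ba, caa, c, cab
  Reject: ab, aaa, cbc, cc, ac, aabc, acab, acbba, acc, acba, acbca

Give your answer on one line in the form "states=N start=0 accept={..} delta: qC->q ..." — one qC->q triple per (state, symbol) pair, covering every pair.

states=5 start=0 accept={1,2,4} delta: 0a->1 0b->0 0c->2 1a->2 1b->0 1c->3 2a->3 2b->1 2c->0 3a->1 3b->4 3c->0 4a->0 4b->2 4c->2

Fold the examples into a partial DFA from state 0: repeatedly fix the first undefined (state, symbol) met by the shortest-then-alphabetical prefix, trying targets in increasing order and rejecting any under which an Accept and a Reject string meet in one state with the same remainder; add a state when all current targets are rejected. Accepting states are where Accept strings end.
a: 0a undefined. 0a->0: no, c/ac meet in 0 with "c" left. Open state 1: 0a->1.
b: 0b undefined. 0b->0: ok.
c: 0c undefined. 0c->0: no, c/cbc meet in 0. 0c->1: no, caa/aaa meet in 1 with "aa" left. Open state 2: 0c->2.
aa: 1a undefined. 1a->0: no, ba/aaa meet in 1. 1a->1: no, ba/aaa meet in 1. 1a->2: ok.
ab: 1b undefined. 1b->0: ok.
ac: 1c undefined. 1c->0: no, ba/acbba meet in 1. 1c->1: no, ba/ac meet in 1. 1c->2: no, c/ac meet in 2. Open state 3: 1c->3.
ca: 2a undefined. 2a->0: no, cab/ab meet in 0. 2a->1: no, ba/aaa meet in 1. 2a->2: no, caa/aaa meet in 2. 2a->3: ok.
cb: 2b undefined. 2b->0: no, c/cbc meet in 2. 2b->1: ok.
cc: 2c undefined. 2c->0: ok.
aca: 3a undefined. 3a->0: no, caa/ab meet in 0. 3a->1: ok.
acb: 3b undefined. 3b->0: no, ba/acbba meet in 1. 3b->1: no, ba/acbba meet in 1. 3b->2: no, ba/acbca meet in 1. 3b->3: no, ba/acbba meet in 1. Open state 4: 3b->4.
acc: 3c undefined. 3c->0: ok.
acba: 4a undefined. 4a->0: ok.
acbb: 4b undefined. 4b->0: no, ba/acbba meet in 1. 4b->1: no, c/acbba meet in 2. 4b->2: ok.
acbc: 4c undefined. 4c->0: no, ba/acbca meet in 1. 4c->1: no, c/acbca meet in 2. 4c->2: ok.
All examples now run through 5 states with every (state, symbol) defined. Accept strings end in {1,2,4}, Reject strings end in {0,3}; accept={1,2,4}.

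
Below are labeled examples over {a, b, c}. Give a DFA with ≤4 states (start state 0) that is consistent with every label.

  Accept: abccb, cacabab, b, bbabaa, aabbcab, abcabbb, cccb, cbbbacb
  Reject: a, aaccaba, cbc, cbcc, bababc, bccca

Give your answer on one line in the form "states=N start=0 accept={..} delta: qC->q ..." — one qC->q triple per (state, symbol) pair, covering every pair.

Grow the machine one transition at a time. Run the examples from 0; the earliest place one falls off (shortest prefix, ties alphabetical) gets sent to the lowest-numbered state that keeps every Accept/Reject pair distinguishable — a pair clashes when both reach the same state with identical unread suffix — and to a fresh state only if none does.
a: 0a undefined. 0a->0: ok.
b: 0b undefined. 0b->0: no, b/a meet in 0. Open state 1: 0b->1.
c: 0c undefined. 0c->0: ok.
ba: 1a undefined. 1a->0: ok.
bb: 1b undefined. 1b->0: no, bbabaa/a meet in 0. 1b->1: no, bbabaa/a meet in 0. Open state 2: 1b->2.
bc: 1c undefined. 1c->0: ok.
bba: 2a undefined. 2a->0: no, bbabaa/a meet in 0. 2a->1: no, bbabaa/a meet in 0. 2a->2: ok.
bbab: 2b undefined. 2b->0: no, bbabaa/a meet in 0. 2b->1: no, bbabaa/a meet in 0. 2b->2: ok.
aabbc: 2c undefined. 2c->0: ok.
All examples now run through 3 states with every (state, symbol) defined. Accept strings end in {1,2}, Reject strings end in {0}; accept={1,2}.

states=3 start=0 accept={1,2} delta: 0a->0 0b->1 0c->0 1a->0 1b->2 1c->0 2a->2 2b->2 2c->0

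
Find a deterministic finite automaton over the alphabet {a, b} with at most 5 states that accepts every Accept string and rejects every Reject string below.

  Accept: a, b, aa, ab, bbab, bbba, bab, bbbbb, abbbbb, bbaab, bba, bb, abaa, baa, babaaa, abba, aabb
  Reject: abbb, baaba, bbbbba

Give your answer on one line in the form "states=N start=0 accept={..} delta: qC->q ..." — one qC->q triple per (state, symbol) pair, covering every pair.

Fold the examples into a partial DFA from state 0: repeatedly fix the first undefined (state, symbol) met by the shortest-then-alphabetical prefix, trying targets in increasing order and rejecting any under which an Accept and a Reject string meet in one state with the same remainder; add a state when all current targets are rejected. Accepting states are where Accept strings end.
a: 0a undefined. 0a->0: ok.
b: 0b undefined. 0b->0: no, a/abbb meet in 0. Open state 1: 0b->1.
ba: 1a undefined. 1a->0: no, a/baaba meet in 0. 1a->1: no, bba/baaba meet in 1 with "ba" left. Open state 2: 1a->2.
bb: 1b undefined. 1b->0: no, b/abbb meet in 1. 1b->1: no, b/abbb meet in 1. 1b->2: no, bab/abbb meet in 2 with "b" left. Open state 3: 1b->3.
baa: 2a undefined. 2a->0: ok.
bab: 2b undefined. 2b->0: ok.
bba: 3a undefined. 3a->0: ok.
bbb: 3b undefined. 3b->0: no, a/abbb meet in 0. 3b->1: no, b/abbb meet in 1. 3b->2: ok.
All examples now run through 4 states with every (state, symbol) defined. Accept strings end in {0,1,3}, Reject strings end in {2}; accept={0,1,3}.

states=4 start=0 accept={0,1,3} delta: 0a->0 0b->1 1a->2 1b->3 2a->0 2b->0 3a->0 3b->2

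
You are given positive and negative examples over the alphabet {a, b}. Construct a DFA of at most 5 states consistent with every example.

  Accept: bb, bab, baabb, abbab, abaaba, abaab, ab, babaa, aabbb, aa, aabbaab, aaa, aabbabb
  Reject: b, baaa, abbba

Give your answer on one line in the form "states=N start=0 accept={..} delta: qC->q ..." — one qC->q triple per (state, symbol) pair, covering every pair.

states=4 start=0 accept={0,2,3} delta: 0a->1 0b->1 1a->2 1b->0 2a->0 2b->3 3a->2 3b->2

State merging on the prefix tree: take the shortest (then alphabetical) example prefix whose next move is undefined and point that move at state 0, else 1, else 2, ...; a target is out if some Accept/Reject pair would then sit in one state with the same input left (inseparable). If every existing state is out, open a new one.
a: 0a undefined. 0a->0: no, ab/b meet in 0 with "b" left. Open state 1: 0a->1.
b: 0b undefined. 0b->0: no, bb/b meet in 0. 0b->1: ok.
aa: 1a undefined. 1a->0: no, bab/b meet in 1. 1a->1: no, aa/b meet in 1. Open state 2: 1a->2.
ab: 1b undefined. 1b->0: ok.
aaa: 2a undefined. 2a->0: ok.
aab: 2b undefined. 2b->0: no, abaaba/b meet in 1. 2b->1: no, bab/b meet in 1. 2b->2: no, babaa/b meet in 1. Open state 3: 2b->3.
aabb: 3b undefined. 3b->0: no, aabbb/b meet in 1. 3b->1: no, aabbaab/b meet in 1. 3b->2: ok.
baba: 3a undefined. 3a->0: no, babaa/b meet in 1. 3a->1: no, abaaba/b meet in 1. 3a->2: ok.
All examples now run through 4 states with every (state, symbol) defined. Accept strings end in {0,2,3}, Reject strings end in {1}; accept={0,2,3}.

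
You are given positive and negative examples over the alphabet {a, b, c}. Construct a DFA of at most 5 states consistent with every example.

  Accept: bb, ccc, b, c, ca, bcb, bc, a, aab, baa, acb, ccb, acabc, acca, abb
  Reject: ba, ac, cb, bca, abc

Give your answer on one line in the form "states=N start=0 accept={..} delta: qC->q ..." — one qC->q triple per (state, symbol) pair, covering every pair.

Fold the examples into a partial DFA from state 0: repeatedly fix the first undefined (state, symbol) met by the shortest-then-alphabetical prefix, trying targets in increasing order and rejecting any under which an Accept and a Reject string meet in one state with the same remainder; add a state when all current targets are rejected. Accepting states are where Accept strings end.
a: 0a undefined. 0a->0: no, c/ac meet in 0 with "c" left. Open state 1: 0a->1.
b: 0b undefined. 0b->0: no, ca/bca meet in 0 with "ca" left. 0b->1: no, bc/ac meet in 1 with "c" left. Open state 2: 0b->2.
c: 0c undefined. 0c->0: no, b/cb meet in 2. 0c->1: ok.
aa: 1a undefined. 1a->0: ok.
ab: 1b undefined. 1b->0: no, c/abc meet in 1. 1b->1: no, c/cb meet in 1. 1b->2: no, b/cb meet in 2. Open state 3: 1b->3.
ac: 1c undefined. 1c->0: no, ca/ac meet in 0. 1c->1: no, ccc/ac meet in 1. 1c->2: no, b/ac meet in 2. 1c->3: no, ccc/abc meet in 3 with "c" left. Open state 4: 1c->4.
ba: 2a undefined. 2a->0: no, ca/ba meet in 0. 2a->1: no, c/ba meet in 1. 2a->2: no, b/ba meet in 2. 2a->3: ok.
bb: 2b undefined. 2b->0: ok.
bc: 2c undefined. 2c->0: no, c/bca meet in 1. 2c->1: no, bb/bca meet in 0. 2c->2: ok.
abb: 3b undefined. 3b->0: ok.
abc: 3c undefined. 3c->0: no, bb/abc meet in 0. 3c->1: no, c/abc meet in 1. 3c->2: no, b/abc meet in 2. 3c->3: ok.
aca: 4a undefined. 4a->0: ok.
acb: 4b undefined. 4b->0: ok.
acc: 4c undefined. 4c->0: ok.
baa: 3a undefined. 3a->0: ok.
All examples now run through 5 states with every (state, symbol) defined. Accept strings end in {0,1,2}, Reject strings end in {3,4}; accept={0,1,2}.

states=5 start=0 accept={0,1,2} delta: 0a->1 0b->2 0c->1 1a->0 1b->3 1c->4 2a->3 2b->0 2c->2 3a->0 3b->0 3c->3 4a->0 4b->0 4c->0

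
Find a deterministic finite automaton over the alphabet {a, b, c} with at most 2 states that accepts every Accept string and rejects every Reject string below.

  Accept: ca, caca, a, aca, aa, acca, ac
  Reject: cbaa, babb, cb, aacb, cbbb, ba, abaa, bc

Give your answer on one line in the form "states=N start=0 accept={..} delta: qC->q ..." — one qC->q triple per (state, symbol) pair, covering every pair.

states=2 start=0 accept={0} delta: 0a->0 0b->1 0c->0 1a->1 1b->0 1c->1

Grow the machine one transition at a time. Run the examples from 0; the earliest place one falls off (shortest prefix, ties alphabetical) gets sent to the lowest-numbered state that keeps every Accept/Reject pair distinguishable — a pair clashes when both reach the same state with identical unread suffix — and to a fresh state only if none does.
a: 0a undefined. 0a->0: ok.
b: 0b undefined. 0b->0: no, a/babb meet in 0. Open state 1: 0b->1.
c: 0c undefined. 0c->0: ok.
ba: 1a undefined. 1a->0: no, ca/cbaa meet in 0. 1a->1: ok.
bc: 1c undefined. 1c->0: no, ca/bc meet in 0. 1c->1: ok.
bab: 1b undefined. 1b->0: ok.
All examples now run through 2 states with every (state, symbol) defined. Accept strings end in {0}, Reject strings end in {1}; accept={0}.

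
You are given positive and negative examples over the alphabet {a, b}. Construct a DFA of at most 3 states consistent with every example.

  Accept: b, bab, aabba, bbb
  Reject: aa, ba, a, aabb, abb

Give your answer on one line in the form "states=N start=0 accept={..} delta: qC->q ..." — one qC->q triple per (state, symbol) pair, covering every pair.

Grow the machine one transition at a time. Run the examples from 0; the earliest place one falls off (shortest prefix, ties alphabetical) gets sent to the lowest-numbered state that keeps every Accept/Reject pair distinguishable — a pair clashes when both reach the same state with identical unread suffix — and to a fresh state only if none does.
a: 0a undefined. 0a->0: ok.
b: 0b undefined. 0b->0: no, b/aa meet in 0. Open state 1: 0b->1.
ba: 1a undefined. 1a->0: ok.
bb: 1b undefined. 1b->0: no, aabba/aa meet in 0. 1b->1: no, b/aabb meet in 1. Open state 2: 1b->2.
bbb: 2b undefined. 2b->0: no, bbb/aa meet in 0. 2b->1: ok.
aabba: 2a undefined. 2a->0: no, aabba/aa meet in 0. 2a->1: ok.
All examples now run through 3 states with every (state, symbol) defined. Accept strings end in {1}, Reject strings end in {0,2}; accept={1}.

states=3 start=0 accept={1} delta: 0a->0 0b->1 1a->0 1b->2 2a->1 2b->1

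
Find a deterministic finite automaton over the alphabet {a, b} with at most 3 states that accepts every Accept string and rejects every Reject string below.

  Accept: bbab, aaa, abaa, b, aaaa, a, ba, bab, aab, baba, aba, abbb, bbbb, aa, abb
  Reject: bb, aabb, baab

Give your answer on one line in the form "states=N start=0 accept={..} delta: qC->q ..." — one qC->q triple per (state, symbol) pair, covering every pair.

states=3 start=0 accept={0,1} delta: 0a->1 0b->1 1a->0 1b->2 2a->0 2b->0

State merging on the prefix tree: take the shortest (then alphabetical) example prefix whose next move is undefined and point that move at state 0, else 1, else 2, ...; a target is out if some Accept/Reject pair would then sit in one state with the same input left (inseparable). If every existing state is out, open a new one.
a: 0a undefined. 0a->0: no, abb/bb meet in 0 with "bb" left. Open state 1: 0a->1.
b: 0b undefined. 0b->0: no, b/bb meet in 0. 0b->1: ok.
aa: 1a undefined. 1a->0: ok.
ab: 1b undefined. 1b->0: no, bbab/bb meet in 0. 1b->1: no, bbab/bb meet in 1. Open state 2: 1b->2.
aba: 2a undefined. 2a->0: ok.
abb: 2b undefined. 2b->0: ok.
All examples now run through 3 states with every (state, symbol) defined. Accept strings end in {0,1}, Reject strings end in {2}; accept={0,1}.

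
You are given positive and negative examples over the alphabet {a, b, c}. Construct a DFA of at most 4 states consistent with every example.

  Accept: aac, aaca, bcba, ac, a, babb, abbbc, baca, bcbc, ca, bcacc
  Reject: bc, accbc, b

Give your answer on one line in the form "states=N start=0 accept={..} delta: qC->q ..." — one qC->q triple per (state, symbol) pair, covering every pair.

states=3 start=0 accept={0,2} delta: 0a->0 0b->1 0c->0 1a->0 1b->2 1c->1 2a->0 2b->0 2c->0

State merging on the prefix tree: take the shortest (then alphabetical) example prefix whose next move is undefined and point that move at state 0, else 1, else 2, ...; a target is out if some Accept/Reject pair would then sit in one state with the same input left (inseparable). If every existing state is out, open a new one.
a: 0a undefined. 0a->0: ok.
b: 0b undefined. 0b->0: no, aac/bc meet in 0 with "c" left. Open state 1: 0b->1.
c: 0c undefined. 0c->0: ok.
ba: 1a undefined. 1a->0: ok.
bc: 1c undefined. 1c->0: no, aac/bc meet in 0. 1c->1: ok.
abb: 1b undefined. 1b->0: no, abbbc/bc meet in 1. 1b->1: no, babb/bc meet in 1. Open state 2: 1b->2.
abbb: 2b undefined. 2b->0: ok.
bcba: 2a undefined. 2a->0: ok.
bcbc: 2c undefined. 2c->0: ok.
All examples now run through 3 states with every (state, symbol) defined. Accept strings end in {0,2}, Reject strings end in {1}; accept={0,2}.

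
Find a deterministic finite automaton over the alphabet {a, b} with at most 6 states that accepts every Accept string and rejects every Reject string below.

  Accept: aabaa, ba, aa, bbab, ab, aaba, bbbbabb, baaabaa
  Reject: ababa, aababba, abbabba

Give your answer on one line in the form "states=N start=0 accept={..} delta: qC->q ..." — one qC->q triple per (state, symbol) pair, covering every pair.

Grow the machine one transition at a time. Run the examples from 0; the earliest place one falls off (shortest prefix, ties alphabetical) gets sent to the lowest-numbered state that keeps every Accept/Reject pair distinguishable — a pair clashes when both reach the same state with identical unread suffix — and to a fresh state only if none does.
a: 0a undefined. 0a->0: ok.
b: 0b undefined. 0b->0: no, aabaa/ababa meet in 0. Open state 1: 0b->1.
ba: 1a undefined. 1a->0: no, aabaa/ababa meet in 0. 1a->1: ok.
bb: 1b undefined. 1b->0: no, aabaa/aababba meet in 1. 1b->1: no, aabaa/ababa meet in 1. Open state 2: 1b->2.
bba: 2a undefined. 2a->0: no, aa/ababa meet in 0. 2a->1: no, aabaa/ababa meet in 1. 2a->2: no, baaabaa/ababa meet in 2. Open state 3: 2a->3.
bbb: 2b undefined. 2b->0: no, aa/aababba meet in 0. 2b->1: no, aabaa/aababba meet in 1. 2b->2: ok.
bbab: 3b undefined. 3b->0: no, aabaa/abbabba meet in 1. 3b->1: ok.
baaabaa: 3a undefined. 3a->0: ok.
All examples now run through 4 states with every (state, symbol) defined. Accept strings end in {0,1,2}, Reject strings end in {3}; accept={0,1,2}.

states=4 start=0 accept={0,1,2} delta: 0a->0 0b->1 1a->1 1b->2 2a->3 2b->2 3a->0 3b->1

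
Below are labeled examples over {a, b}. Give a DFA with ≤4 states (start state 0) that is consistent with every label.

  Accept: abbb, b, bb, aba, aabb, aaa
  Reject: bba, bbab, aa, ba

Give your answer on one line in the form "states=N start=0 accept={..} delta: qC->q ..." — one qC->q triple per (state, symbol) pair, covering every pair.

states=3 start=0 accept={0} delta: 0a->1 0b->0 1a->2 1b->2 2a->0 2b->0

Grow the machine one transition at a time. Run the examples from 0; the earliest place one falls off (shortest prefix, ties alphabetical) gets sent to the lowest-numbered state that keeps every Accept/Reject pair distinguishable — a pair clashes when both reach the same state with identical unread suffix — and to a fresh state only if none does.
a: 0a undefined. 0a->0: no, aba/ba meet in 0 with "ba" left. Open state 1: 0a->1.
b: 0b undefined. 0b->0: ok.
aa: 1a undefined. 1a->0: no, b/aa meet in 0. 1a->1: no, aaa/bba meet in 1. Open state 2: 1a->2.
ab: 1b undefined. 1b->0: no, abbb/bbab meet in 0. 1b->1: no, abbb/bba meet in 1. 1b->2: ok.
aaa: 2a undefined. 2a->0: ok.
aab: 2b undefined. 2b->0: ok.
All examples now run through 3 states with every (state, symbol) defined. Accept strings end in {0}, Reject strings end in {1,2}; accept={0}.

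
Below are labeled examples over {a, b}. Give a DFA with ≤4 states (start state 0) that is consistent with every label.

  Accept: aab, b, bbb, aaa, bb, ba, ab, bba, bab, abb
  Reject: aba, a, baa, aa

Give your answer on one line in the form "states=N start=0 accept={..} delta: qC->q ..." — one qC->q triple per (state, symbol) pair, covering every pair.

State merging on the prefix tree: take the shortest (then alphabetical) example prefix whose next move is undefined and point that move at state 0, else 1, else 2, ...; a target is out if some Accept/Reject pair would then sit in one state with the same input left (inseparable). If every existing state is out, open a new one.
a: 0a undefined. 0a->0: no, aaa/a meet in 0. Open state 1: 0a->1.
b: 0b undefined. 0b->0: no, ba/a meet in 1. 0b->1: no, b/a meet in 1. Open state 2: 0b->2.
aa: 1a undefined. 1a->0: no, aaa/a meet in 1. 1a->1: no, aaa/a meet in 1. 1a->2: no, b/aa meet in 2. Open state 3: 1a->3.
ab: 1b undefined. 1b->0: ok.
ba: 2a undefined. 2a->0: ok.
bb: 2b undefined. 2b->0: no, bba/aba meet in 1. 2b->1: no, bb/aba meet in 1. 2b->2: ok.
aaa: 3a undefined. 3a->0: ok.
aab: 3b undefined. 3b->0: ok.
All examples now run through 4 states with every (state, symbol) defined. Accept strings end in {0,2}, Reject strings end in {1,3}; accept={0,2}.

states=4 start=0 accept={0,2} delta: 0a->1 0b->2 1a->3 1b->0 2a->0 2b->2 3a->0 3b->0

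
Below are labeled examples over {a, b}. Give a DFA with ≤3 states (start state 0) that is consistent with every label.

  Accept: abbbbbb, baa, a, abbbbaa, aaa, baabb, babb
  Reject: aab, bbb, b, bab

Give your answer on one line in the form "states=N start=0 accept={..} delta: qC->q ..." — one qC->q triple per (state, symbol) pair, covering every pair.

Grow the machine one transition at a time. Run the examples from 0; the earliest place one falls off (shortest prefix, ties alphabetical) gets sent to the lowest-numbered state that keeps every Accept/Reject pair distinguishable — a pair clashes when both reach the same state with identical unread suffix — and to a fresh state only if none does.
a: 0a undefined. 0a->0: ok.
b: 0b undefined. 0b->0: no, abbbbbb/aab meet in 0. Open state 1: 0b->1.
ba: 1a undefined. 1a->0: ok.
bb: 1b undefined. 1b->0: ok.
All examples now run through 2 states with every (state, symbol) defined. Accept strings end in {0}, Reject strings end in {1}; accept={0}.

states=2 start=0 accept={0} delta: 0a->0 0b->1 1a->0 1b->0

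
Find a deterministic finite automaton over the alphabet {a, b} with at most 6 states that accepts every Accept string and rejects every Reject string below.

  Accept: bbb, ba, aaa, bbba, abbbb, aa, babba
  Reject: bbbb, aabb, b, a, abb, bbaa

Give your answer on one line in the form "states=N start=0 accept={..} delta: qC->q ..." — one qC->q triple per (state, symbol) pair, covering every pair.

states=5 start=0 accept={0,3,4} delta: 0a->1 0b->2 1a->3 1b->0 2a->0 2b->3 3a->0 3b->4 4a->0 4b->1

Grow the machine one transition at a time. Run the examples from 0; the earliest place one falls off (shortest prefix, ties alphabetical) gets sent to the lowest-numbered state that keeps every Accept/Reject pair distinguishable — a pair clashes when both reach the same state with identical unread suffix — and to a fresh state only if none does.
a: 0a undefined. 0a->0: no, aaa/a meet in 0. Open state 1: 0a->1.
b: 0b undefined. 0b->0: no, bbb/bbbb meet in 0. 0b->1: no, bbb/abb meet in 1 with "bb" left. Open state 2: 0b->2.
aa: 1a undefined. 1a->0: no, aaa/a meet in 1. 1a->1: no, aaa/a meet in 1. 1a->2: no, bbb/aabb meet in 2 with "bb" left. Open state 3: 1a->3.
ab: 1b undefined. 1b->0: ok.
ba: 2a undefined. 2a->0: ok.
bb: 2b undefined. 2b->0: no, bbb/b meet in 2. 2b->1: no, aaa/bbaa meet in 3 with "a" left. 2b->2: no, bbb/bbbb meet in 2. 2b->3: ok.
aaa: 3a undefined. 3a->0: ok.
aab: 3b undefined. 3b->0: no, bbba/a meet in 1. 3b->1: no, bbb/a meet in 1. 3b->2: no, bbb/b meet in 2. 3b->3: no, bbb/bbbb meet in 3. Open state 4: 3b->4.
aabb: 4b undefined. 4b->0: no, ba/bbbb meet in 0. 4b->1: ok.
bbba: 4a undefined. 4a->0: ok.
All examples now run through 5 states with every (state, symbol) defined. Accept strings end in {0,3,4}, Reject strings end in {1,2}; accept={0,3,4}.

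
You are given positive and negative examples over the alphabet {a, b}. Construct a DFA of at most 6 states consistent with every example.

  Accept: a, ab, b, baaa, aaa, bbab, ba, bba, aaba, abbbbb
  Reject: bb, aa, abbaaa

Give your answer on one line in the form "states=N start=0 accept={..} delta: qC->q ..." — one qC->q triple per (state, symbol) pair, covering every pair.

states=3 start=0 accept={1,2} delta: 0a->1 0b->2 1a->0 1b->1 2a->1 2b->0

State merging on the prefix tree: take the shortest (then alphabetical) example prefix whose next move is undefined and point that move at state 0, else 1, else 2, ...; a target is out if some Accept/Reject pair would then sit in one state with the same input left (inseparable). If every existing state is out, open a new one.
a: 0a undefined. 0a->0: no, a/aa meet in 0. Open state 1: 0a->1.
b: 0b undefined. 0b->0: no, b/bb meet in 0. 0b->1: no, ab/bb meet in 1 with "b" left. Open state 2: 0b->2.
aa: 1a undefined. 1a->0: ok.
ab: 1b undefined. 1b->0: no, ab/aa meet in 0. 1b->1: ok.
ba: 2a undefined. 2a->0: no, baaa/aa meet in 0. 2a->1: ok.
bb: 2b undefined. 2b->0: ok.
All examples now run through 3 states with every (state, symbol) defined. Accept strings end in {1,2}, Reject strings end in {0}; accept={1,2}.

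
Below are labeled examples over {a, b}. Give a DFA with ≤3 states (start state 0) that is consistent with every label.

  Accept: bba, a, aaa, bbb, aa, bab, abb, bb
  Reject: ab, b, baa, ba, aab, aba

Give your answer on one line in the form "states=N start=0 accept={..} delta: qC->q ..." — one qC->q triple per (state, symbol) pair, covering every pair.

states=3 start=0 accept={0,2} delta: 0a->0 0b->1 1a->1 1b->2 2a->0 2b->0

Fold the examples into a partial DFA from state 0: repeatedly fix the first undefined (state, symbol) met by the shortest-then-alphabetical prefix, trying targets in increasing order and rejecting any under which an Accept and a Reject string meet in one state with the same remainder; add a state when all current targets are rejected. Accepting states are where Accept strings end.
a: 0a undefined. 0a->0: ok.
b: 0b undefined. 0b->0: no, bba/ab meet in 0. Open state 1: 0b->1.
ba: 1a undefined. 1a->0: no, a/baa meet in 0. 1a->1: ok.
bb: 1b undefined. 1b->0: no, bbb/ab meet in 1. 1b->1: no, bba/ab meet in 1. Open state 2: 1b->2.
bba: 2a undefined. 2a->0: ok.
bbb: 2b undefined. 2b->0: ok.
All examples now run through 3 states with every (state, symbol) defined. Accept strings end in {0,2}, Reject strings end in {1}; accept={0,2}.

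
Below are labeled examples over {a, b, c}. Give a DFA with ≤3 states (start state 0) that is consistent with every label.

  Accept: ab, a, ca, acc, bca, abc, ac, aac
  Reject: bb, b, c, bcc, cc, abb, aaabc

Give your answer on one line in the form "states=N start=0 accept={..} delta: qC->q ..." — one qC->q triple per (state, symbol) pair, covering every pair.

states=3 start=0 accept={1,2} delta: 0a->1 0b->0 0c->0 1a->2 1b->2 1c->1 2a->0 2b->0 2c->1

Fold the examples into a partial DFA from state 0: repeatedly fix the first undefined (state, symbol) met by the shortest-then-alphabetical prefix, trying targets in increasing order and rejecting any under which an Accept and a Reject string meet in one state with the same remainder; add a state when all current targets are rejected. Accepting states are where Accept strings end.
a: 0a undefined. 0a->0: no, ab/b meet in 0 with "b" left. Open state 1: 0a->1.
b: 0b undefined. 0b->0: ok.
c: 0c undefined. 0c->0: ok.
aa: 1a undefined. 1a->0: no, abc/aaabc meet in 1 with "bc" left. 1a->1: no, abc/aaabc meet in 1 with "bc" left. Open state 2: 1a->2.
ab: 1b undefined. 1b->0: no, ab/bb meet in 0. 1b->1: no, ab/abb meet in 1. 1b->2: ok.
ac: 1c undefined. 1c->0: no, acc/bb meet in 0. 1c->1: ok.
aaa: 2a undefined. 2a->0: ok.
aac: 2c undefined. 2c->0: no, abc/bb meet in 0. 2c->1: ok.
abb: 2b undefined. 2b->0: ok.
All examples now run through 3 states with every (state, symbol) defined. Accept strings end in {1,2}, Reject strings end in {0}; accept={1,2}.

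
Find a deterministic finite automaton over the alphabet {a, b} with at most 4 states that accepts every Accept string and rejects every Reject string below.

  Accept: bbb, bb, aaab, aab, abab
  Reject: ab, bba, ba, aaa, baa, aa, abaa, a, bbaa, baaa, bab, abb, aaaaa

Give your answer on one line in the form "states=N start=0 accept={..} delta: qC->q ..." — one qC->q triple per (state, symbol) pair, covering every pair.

Fold the examples into a partial DFA from state 0: repeatedly fix the first undefined (state, symbol) met by the shortest-then-alphabetical prefix, trying targets in increasing order and rejecting any under which an Accept and a Reject string meet in one state with the same remainder; add a state when all current targets are rejected. Accepting states are where Accept strings end.
a: 0a undefined. 0a->0: no, bb/abb meet in 0 with "bb" left. Open state 1: 0a->1.
b: 0b undefined. 0b->0: ok.
aa: 1a undefined. 1a->0: no, bbb/baa meet in 0. 1a->1: no, aaab/ab meet in 1 with "b" left. Open state 2: 1a->2.
ab: 1b undefined. 1b->0: no, bbb/ab meet in 0. 1b->1: ok.
aaa: 2a undefined. 2a->0: no, bbb/aaa meet in 0. 2a->1: no, aaab/ab meet in 1. 2a->2: ok.
aab: 2b undefined. 2b->0: ok.
All examples now run through 3 states with every (state, symbol) defined. Accept strings end in {0}, Reject strings end in {1,2}; accept={0}.

states=3 start=0 accept={0} delta: 0a->1 0b->0 1a->2 1b->1 2a->2 2b->0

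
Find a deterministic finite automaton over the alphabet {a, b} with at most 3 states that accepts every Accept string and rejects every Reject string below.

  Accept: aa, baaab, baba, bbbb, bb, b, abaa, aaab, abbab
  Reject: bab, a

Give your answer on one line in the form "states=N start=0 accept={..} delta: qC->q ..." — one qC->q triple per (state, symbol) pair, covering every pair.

states=3 start=0 accept={0,2} delta: 0a->1 0b->0 1a->2 1b->1 2a->0 2b->0

Fold the examples into a partial DFA from state 0: repeatedly fix the first undefined (state, symbol) met by the shortest-then-alphabetical prefix, trying targets in increasing order and rejecting any under which an Accept and a Reject string meet in one state with the same remainder; add a state when all current targets are rejected. Accepting states are where Accept strings end.
a: 0a undefined. 0a->0: no, aa/a meet in 0. Open state 1: 0a->1.
b: 0b undefined. 0b->0: ok.
aa: 1a undefined. 1a->0: no, baaab/bab meet in 1 with "b" left. 1a->1: no, aa/a meet in 1. Open state 2: 1a->2.
ab: 1b undefined. 1b->0: no, baba/a meet in 1. 1b->1: ok.
aaa: 2a undefined. 2a->0: ok.
abbab: 2b undefined. 2b->0: ok.
All examples now run through 3 states with every (state, symbol) defined. Accept strings end in {0,2}, Reject strings end in {1}; accept={0,2}.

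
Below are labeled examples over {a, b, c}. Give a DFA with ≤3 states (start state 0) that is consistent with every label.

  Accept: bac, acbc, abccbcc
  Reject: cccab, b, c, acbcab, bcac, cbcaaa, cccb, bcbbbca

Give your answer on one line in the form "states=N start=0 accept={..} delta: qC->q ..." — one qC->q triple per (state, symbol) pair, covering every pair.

states=3 start=0 accept={2} delta: 0a->0 0b->1 0c->0 1a->1 1b->2 1c->2 2a->0 2b->0 2c->1

Fold the examples into a partial DFA from state 0: repeatedly fix the first undefined (state, symbol) met by the shortest-then-alphabetical prefix, trying targets in increasing order and rejecting any under which an Accept and a Reject string meet in one state with the same remainder; add a state when all current targets are rejected. Accepting states are where Accept strings end.
a: 0a undefined. 0a->0: ok.
b: 0b undefined. 0b->0: no, bac/c meet in 0 with "c" left. Open state 1: 0b->1.
c: 0c undefined. 0c->0: ok.
ba: 1a undefined. 1a->0: no, bac/c meet in 0. 1a->1: ok.
bc: 1c undefined. 1c->0: no, bac/c meet in 0. 1c->1: no, bac/cccab meet in 1. Open state 2: 1c->2.
bca: 2a undefined. 2a->0: ok.
bcb: 2b undefined. 2b->0: ok.
abcc: 2c undefined. 2c->0: no, abccbcc/c meet in 0. 2c->1: ok.
abccb: 1b undefined. 1b->0: no, abccbcc/c meet in 0. 1b->1: no, abccbcc/cccab meet in 1. 1b->2: ok.
All examples now run through 3 states with every (state, symbol) defined. Accept strings end in {2}, Reject strings end in {0,1}; accept={2}.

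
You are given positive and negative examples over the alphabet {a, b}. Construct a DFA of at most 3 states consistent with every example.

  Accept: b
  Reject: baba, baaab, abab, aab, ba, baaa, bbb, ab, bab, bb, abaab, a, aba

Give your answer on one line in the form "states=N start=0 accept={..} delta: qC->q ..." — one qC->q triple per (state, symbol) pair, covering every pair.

Grow the machine one transition at a time. Run the examples from 0; the earliest place one falls off (shortest prefix, ties alphabetical) gets sent to the lowest-numbered state that keeps every Accept/Reject pair distinguishable — a pair clashes when both reach the same state with identical unread suffix — and to a fresh state only if none does.
a: 0a undefined. 0a->0: no, b/aab meet in 0 with "b" left. Open state 1: 0a->1.
b: 0b undefined. 0b->0: no, b/bbb meet in 0. 0b->1: no, b/a meet in 1. Open state 2: 0b->2.
aa: 1a undefined. 1a->0: no, b/aab meet in 2. 1a->1: ok.
ab: 1b undefined. 1b->0: ok.
ba: 2a undefined. 2a->0: no, b/bab meet in 2. 2a->1: ok.
bb: 2b undefined. 2b->0: no, b/bbb meet in 2. 2b->1: ok.
All examples now run through 3 states with every (state, symbol) defined. Accept strings end in {2}, Reject strings end in {0,1}; accept={2}.

states=3 start=0 accept={2} delta: 0a->1 0b->2 1a->1 1b->0 2a->1 2b->1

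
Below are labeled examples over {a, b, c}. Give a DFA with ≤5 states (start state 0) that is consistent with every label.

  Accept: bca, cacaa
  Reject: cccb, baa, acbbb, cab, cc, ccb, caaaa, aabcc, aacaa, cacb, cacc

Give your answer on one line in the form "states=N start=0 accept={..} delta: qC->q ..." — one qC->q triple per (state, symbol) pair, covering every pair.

State merging on the prefix tree: take the shortest (then alphabetical) example prefix whose next move is undefined and point that move at state 0, else 1, else 2, ...; a target is out if some Accept/Reject pair would then sit in one state with the same input left (inseparable). If every existing state is out, open a new one.
a: 0a undefined. 0a->0: ok.
b: 0b undefined. 0b->0: ok.
c: 0c undefined. 0c->0: no, bca/cccb meet in 0. Open state 1: 0c->1.
ca: 1a undefined. 1a->0: no, bca/baa meet in 0. 1a->1: no, bca/caaaa meet in 1. Open state 2: 1a->2.
cc: 1c undefined. 1c->0: ok.
acb: 1b undefined. 1b->0: ok.
caa: 2a undefined. 2a->0: ok.
cab: 2b undefined. 2b->0: ok.
cac: 2c undefined. 2c->0: no, cacaa/cccb meet in 0. 2c->1: no, cacaa/cccb meet in 0. 2c->2: no, bca/cacc meet in 2. Open state 3: 2c->3.
caca: 3a undefined. 3a->0: no, cacaa/cccb meet in 0. 3a->1: ok.
cacb: 3b undefined. 3b->0: ok.
cacc: 3c undefined. 3c->0: ok.
All examples now run through 4 states with every (state, symbol) defined. Accept strings end in {2}, Reject strings end in {0}; accept={2}.

states=4 start=0 accept={2} delta: 0a->0 0b->0 0c->1 1a->2 1b->0 1c->0 2a->0 2b->0 2c->3 3a->1 3b->0 3c->0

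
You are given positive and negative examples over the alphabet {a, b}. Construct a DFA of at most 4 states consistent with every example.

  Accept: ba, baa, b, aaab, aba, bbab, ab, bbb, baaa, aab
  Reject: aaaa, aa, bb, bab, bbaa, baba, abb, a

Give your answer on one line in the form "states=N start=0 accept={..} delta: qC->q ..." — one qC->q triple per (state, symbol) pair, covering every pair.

State merging on the prefix tree: take the shortest (then alphabetical) example prefix whose next move is undefined and point that move at state 0, else 1, else 2, ...; a target is out if some Accept/Reject pair would then sit in one state with the same input left (inseparable). If every existing state is out, open a new one.
a: 0a undefined. 0a->0: ok.
b: 0b undefined. 0b->0: no, ba/aaaa meet in 0. Open state 1: 0b->1.
ba: 1a undefined. 1a->0: no, ba/aaaa meet in 0. 1a->1: ok.
bb: 1b undefined. 1b->0: ok.
All examples now run through 2 states with every (state, symbol) defined. Accept strings end in {1}, Reject strings end in {0}; accept={1}.

states=2 start=0 accept={1} delta: 0a->0 0b->1 1a->1 1b->0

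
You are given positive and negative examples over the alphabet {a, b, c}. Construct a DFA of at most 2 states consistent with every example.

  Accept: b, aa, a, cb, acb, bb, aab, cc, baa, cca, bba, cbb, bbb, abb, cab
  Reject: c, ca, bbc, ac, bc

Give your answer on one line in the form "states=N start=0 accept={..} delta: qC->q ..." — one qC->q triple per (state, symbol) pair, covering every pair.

states=2 start=0 accept={0} delta: 0a->0 0b->0 0c->1 1a->1 1b->0 1c->0

State merging on the prefix tree: take the shortest (then alphabetical) example prefix whose next move is undefined and point that move at state 0, else 1, else 2, ...; a target is out if some Accept/Reject pair would then sit in one state with the same input left (inseparable). If every existing state is out, open a new one.
a: 0a undefined. 0a->0: ok.
b: 0b undefined. 0b->0: ok.
c: 0c undefined. 0c->0: no, b/c meet in 0. Open state 1: 0c->1.
ca: 1a undefined. 1a->0: no, b/ca meet in 0. 1a->1: ok.
cb: 1b undefined. 1b->0: ok.
cc: 1c undefined. 1c->0: ok.
All examples now run through 2 states with every (state, symbol) defined. Accept strings end in {0}, Reject strings end in {1}; accept={0}.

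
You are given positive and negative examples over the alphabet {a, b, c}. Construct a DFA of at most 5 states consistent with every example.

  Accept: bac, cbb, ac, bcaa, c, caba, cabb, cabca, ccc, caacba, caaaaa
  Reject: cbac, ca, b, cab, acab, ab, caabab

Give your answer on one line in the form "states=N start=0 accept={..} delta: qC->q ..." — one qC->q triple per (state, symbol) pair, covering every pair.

Fold the examples into a partial DFA from state 0: repeatedly fix the first undefined (state, symbol) met by the shortest-then-alphabetical prefix, trying targets in increasing order and rejecting any under which an Accept and a Reject string meet in one state with the same remainder; add a state when all current targets are rejected. Accepting states are where Accept strings end.
a: 0a undefined. 0a->0: ok.
b: 0b undefined. 0b->0: ok.
c: 0c undefined. 0c->0: no, bac/cbac meet in 0. Open state 1: 0c->1.
ca: 1a undefined. 1a->0: no, bcaa/ca meet in 0. 1a->1: no, bac/ca meet in 1. Open state 2: 1a->2.
cb: 1b undefined. 1b->0: no, bac/cbac meet in 1. 1b->1: ok.
cc: 1c undefined. 1c->0: ok.
caa: 2a undefined. 2a->0: no, bcaa/b meet in 0. 2a->1: no, caacba/b meet in 0. 2a->2: no, bcaa/ca meet in 2. Open state 3: 2a->3.
cab: 2b undefined. 2b->0: no, caba/b meet in 0. 2b->1: no, bac/cab meet in 1. 2b->2: no, cabb/ca meet in 2. 2b->3: no, bcaa/cab meet in 3. Open state 4: 2b->4.
caaa: 3a undefined. 3a->0: no, caaaaa/b meet in 0. 3a->1: ok.
caab: 3b undefined. 3b->0: ok.
caac: 3c undefined. 3c->0: no, caacba/b meet in 0. 3c->1: no, caacba/ca meet in 2. 3c->2: ok.
caba: 4a undefined. 4a->0: no, caba/b meet in 0. 4a->1: ok.
cabb: 4b undefined. 4b->0: no, cabb/b meet in 0. 4b->1: ok.
cabc: 4c undefined. 4c->0: no, cabca/b meet in 0. 4c->1: no, cabca/ca meet in 2. 4c->2: ok.
cbac: 2c undefined. 2c->0: ok.
All examples now run through 5 states with every (state, symbol) defined. Accept strings end in {1,3}, Reject strings end in {0,2,4}; accept={1,3}.

states=5 start=0 accept={1,3} delta: 0a->0 0b->0 0c->1 1a->2 1b->1 1c->0 2a->3 2b->4 2c->0 3a->1 3b->0 3c->2 4a->1 4b->1 4c->2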